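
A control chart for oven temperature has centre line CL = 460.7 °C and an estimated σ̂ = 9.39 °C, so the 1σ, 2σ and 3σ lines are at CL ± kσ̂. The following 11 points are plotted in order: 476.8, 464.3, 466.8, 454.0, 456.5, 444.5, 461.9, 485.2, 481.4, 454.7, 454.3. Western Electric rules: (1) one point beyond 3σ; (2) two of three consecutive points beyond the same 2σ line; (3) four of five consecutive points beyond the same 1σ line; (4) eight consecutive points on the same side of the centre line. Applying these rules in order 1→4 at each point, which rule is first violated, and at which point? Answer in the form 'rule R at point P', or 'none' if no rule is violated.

Zone of each point (C = within 1σ̂, B = 1σ̂–2σ̂, A = 2σ̂–3σ̂, * = beyond 3σ̂; sign = side of CL): 1:+B, 2:+C, 3:+C, 4:-C, 5:-C, 6:-B, 7:+C, 8:+A, 9:+A, 10:-C, 11:-C
Rule 2 (two of three consecutive points beyond the same 2σ limit) is satisfied at point 9.

rule 2 at point 9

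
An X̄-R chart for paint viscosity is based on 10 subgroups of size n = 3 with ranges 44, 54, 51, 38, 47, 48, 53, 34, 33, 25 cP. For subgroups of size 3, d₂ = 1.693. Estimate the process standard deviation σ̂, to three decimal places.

25.222

R̄ = (44 + 54 + 51 + 38 + 47 + 48 + 53 + 34 + 33 + 25) / 10 = 42.7000
σ̂ = R̄ / d₂ = 42.7000 / 1.693 = 25.2215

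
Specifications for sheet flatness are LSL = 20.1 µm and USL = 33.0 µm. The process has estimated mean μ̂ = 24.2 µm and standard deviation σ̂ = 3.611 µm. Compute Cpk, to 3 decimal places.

Cpu = (USL − μ̂) / (3σ̂) = (33.0 − 24.2) / (3 × 3.611) = 0.8123; Cpl = (μ̂ − LSL) / (3σ̂) = (24.2 − 20.1) / (3 × 3.611) = 0.3785; Cpk = min(Cpu, Cpl) = 0.3785

0.378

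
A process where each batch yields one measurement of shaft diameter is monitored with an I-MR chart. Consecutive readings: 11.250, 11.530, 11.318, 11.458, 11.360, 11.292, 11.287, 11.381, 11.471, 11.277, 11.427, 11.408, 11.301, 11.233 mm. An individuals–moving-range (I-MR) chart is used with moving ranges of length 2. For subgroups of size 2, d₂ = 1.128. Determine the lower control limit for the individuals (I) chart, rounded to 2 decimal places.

11.04

X̄ = (11.250 + 11.530 + 11.318 + 11.458 + 11.360 + 11.292 + 11.287 + 11.381 + 11.471 + 11.277 + 11.427 + 11.408 + 11.301 + 11.233) / 14 = 11.3566
Moving ranges: 0.280, 0.212, 0.140, 0.098, 0.068, 0.005, 0.094, 0.090, 0.194, 0.150, 0.019, 0.107, 0.068; M̄R̄ = 1.5250 / 13 = 0.1173
LCL = X̄ − 3·M̄R̄/d₂ = 11.3566 − 3 × 0.1173 / 1.128 = 11.0447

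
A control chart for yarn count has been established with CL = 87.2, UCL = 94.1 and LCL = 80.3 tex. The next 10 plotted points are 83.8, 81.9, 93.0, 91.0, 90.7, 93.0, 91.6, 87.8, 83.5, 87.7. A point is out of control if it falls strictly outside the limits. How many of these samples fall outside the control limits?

All 10 points lie within [80.3, 94.1].

0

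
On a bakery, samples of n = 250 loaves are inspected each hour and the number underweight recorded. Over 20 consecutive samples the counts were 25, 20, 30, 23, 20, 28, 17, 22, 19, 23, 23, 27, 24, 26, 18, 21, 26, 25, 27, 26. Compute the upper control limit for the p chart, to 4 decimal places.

p̄ = Σdᵢ / (k·n) = 470 / (20 × 250) = 0.09400
UCL = p̄ + 3·√(p̄(1−p̄)/n) = 0.09400 + 3 × √(0.09400×0.90600/250) = 0.09400 + 3 × 0.01846 = 0.14937

0.1494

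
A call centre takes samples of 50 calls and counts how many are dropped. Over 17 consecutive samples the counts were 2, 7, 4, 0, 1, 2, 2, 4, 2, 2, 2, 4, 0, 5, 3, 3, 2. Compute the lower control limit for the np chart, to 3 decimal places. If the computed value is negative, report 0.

p̄ = Σdᵢ / (k·n) = 45 / (17 × 50) = 0.05294
LCL = np̄ − 3·√(np̄(1−p̄)) = 2.6471 − 3 × 1.5833 = -2.1029 → 0 (negative, so LCL = 0)

0.000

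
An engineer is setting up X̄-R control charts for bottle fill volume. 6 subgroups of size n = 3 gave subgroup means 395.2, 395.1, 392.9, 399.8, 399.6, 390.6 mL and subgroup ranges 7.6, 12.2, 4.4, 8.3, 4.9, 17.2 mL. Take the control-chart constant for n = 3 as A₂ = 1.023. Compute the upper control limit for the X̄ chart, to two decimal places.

X̄̄ = (395.2 + 395.1 + 392.9 + 399.8 + 399.6 + 390.6) / 6 = 2373.2000 / 6 = 395.5333
R̄ = (7.6 + 12.2 + 4.4 + 8.3 + 4.9 + 17.2) / 6 = 54.6000 / 6 = 9.1000
UCL = X̄̄ + A₂·R̄ = 395.5333 + 1.023 × 9.1000 = 404.8426

404.84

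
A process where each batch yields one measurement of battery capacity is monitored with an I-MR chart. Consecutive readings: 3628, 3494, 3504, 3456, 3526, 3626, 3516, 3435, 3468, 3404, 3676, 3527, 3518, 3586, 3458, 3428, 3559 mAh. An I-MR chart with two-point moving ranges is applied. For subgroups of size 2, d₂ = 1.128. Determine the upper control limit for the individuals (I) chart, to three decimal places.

X̄ = (3628 + 3494 + 3504 + 3456 + 3526 + 3626 + 3516 + 3435 + 3468 + 3404 + 3676 + 3527 + 3518 + 3586 + 3458 + 3428 + 3559) / 17 = 3518.1765
Moving ranges: 134, 10, 48, 70, 100, 110, 81, 33, 64, 272, 149, 9, 68, 128, 30, 131; M̄R̄ = 1437.0000 / 16 = 89.8125
UCL = X̄ + 3·M̄R̄/d₂ = 3518.1765 + 3 × 89.8125 / 1.128 = 3757.0395

3757.040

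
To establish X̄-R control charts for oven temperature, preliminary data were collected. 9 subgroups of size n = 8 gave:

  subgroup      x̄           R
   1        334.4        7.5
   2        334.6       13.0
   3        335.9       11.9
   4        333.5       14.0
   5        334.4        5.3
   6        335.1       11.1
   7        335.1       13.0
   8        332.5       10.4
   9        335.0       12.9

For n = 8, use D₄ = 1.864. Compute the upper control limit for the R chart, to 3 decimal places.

R̄ = (7.5 + 13.0 + 11.9 + 14.0 + 5.3 + 11.1 + 13.0 + 10.4 + 12.9) / 9 = 99.1000 / 9 = 11.0111
UCL_R = D₄·R̄ = 1.864 × 11.0111 = 20.5247

20.525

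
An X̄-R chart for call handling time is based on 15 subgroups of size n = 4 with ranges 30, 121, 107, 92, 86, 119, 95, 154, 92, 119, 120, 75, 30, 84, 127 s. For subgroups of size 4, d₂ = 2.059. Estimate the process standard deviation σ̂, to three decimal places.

46.981

R̄ = (30 + 121 + 107 + 92 + 86 + 119 + 95 + 154 + 92 + 119 + 120 + 75 + 30 + 84 + 127) / 15 = 96.7333
σ̂ = R̄ / d₂ = 96.7333 / 2.059 = 46.9807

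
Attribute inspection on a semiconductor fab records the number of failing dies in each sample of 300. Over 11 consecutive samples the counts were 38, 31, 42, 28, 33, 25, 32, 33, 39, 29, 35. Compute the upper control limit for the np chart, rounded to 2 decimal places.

p̄ = Σdᵢ / (k·n) = 365 / (11 × 300) = 0.11061
UCL = np̄ + 3·√(np̄(1−p̄)) = 33.1818 + 3 × √(33.1818×0.88939) = 33.1818 + 3 × 5.4325 = 49.4792

49.48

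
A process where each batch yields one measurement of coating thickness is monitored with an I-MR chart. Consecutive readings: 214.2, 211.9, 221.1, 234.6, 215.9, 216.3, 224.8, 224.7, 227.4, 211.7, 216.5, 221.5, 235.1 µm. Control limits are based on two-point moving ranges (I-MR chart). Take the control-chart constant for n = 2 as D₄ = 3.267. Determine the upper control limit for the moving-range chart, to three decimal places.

25.728

Moving ranges: 2.3, 9.2, 13.5, 18.7, 0.4, 8.5, 0.1, 2.7, 15.7, 4.8, 5.0, 13.6; M̄R̄ = 94.5000 / 12 = 7.8750
UCL_MR = D₄·M̄R̄ = 3.267 × 7.8750 = 25.7276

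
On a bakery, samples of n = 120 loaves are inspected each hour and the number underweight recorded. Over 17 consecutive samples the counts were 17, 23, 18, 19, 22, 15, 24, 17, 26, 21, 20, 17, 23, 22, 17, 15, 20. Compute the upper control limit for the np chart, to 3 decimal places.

31.954

p̄ = Σdᵢ / (k·n) = 336 / (17 × 120) = 0.16471
UCL = np̄ + 3·√(np̄(1−p̄)) = 19.7647 + 3 × √(19.7647×0.83529) = 19.7647 + 3 × 4.0632 = 31.9542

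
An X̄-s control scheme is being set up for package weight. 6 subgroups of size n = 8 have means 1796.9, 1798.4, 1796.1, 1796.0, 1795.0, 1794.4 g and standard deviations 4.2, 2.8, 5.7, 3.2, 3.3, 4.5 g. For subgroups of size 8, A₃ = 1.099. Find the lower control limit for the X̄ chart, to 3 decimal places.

1791.792

X̄̄ = (1796.9 + 1798.4 + 1796.1 + 1796.0 + 1795.0 + 1794.4) / 6 = 1796.1333
s̄ = (4.2 + 2.8 + 5.7 + 3.2 + 3.3 + 4.5) / 6 = 3.9500
LCL = X̄̄ − A₃·s̄ = 1796.1333 − 1.099 × 3.9500 = 1791.7923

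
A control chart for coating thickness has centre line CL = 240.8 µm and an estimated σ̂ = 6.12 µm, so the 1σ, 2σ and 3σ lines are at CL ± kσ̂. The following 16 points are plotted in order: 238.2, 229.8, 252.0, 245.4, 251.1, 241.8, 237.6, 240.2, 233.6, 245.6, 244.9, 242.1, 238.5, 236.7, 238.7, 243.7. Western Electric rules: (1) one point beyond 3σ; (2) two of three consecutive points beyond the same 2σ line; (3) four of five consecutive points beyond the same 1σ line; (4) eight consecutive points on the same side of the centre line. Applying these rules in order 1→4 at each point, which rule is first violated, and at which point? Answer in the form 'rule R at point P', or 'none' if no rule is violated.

none

Zone of each point (C = within 1σ̂, B = 1σ̂–2σ̂, A = 2σ̂–3σ̂, * = beyond 3σ̂; sign = side of CL): 1:-C, 2:-B, 3:+B, 4:+C, 5:+B, 6:+C, 7:-C, 8:-C, 9:-B, 10:+C, 11:+C, 12:+C, 13:-C, 14:-C, 15:-C, 16:+C
No rule fires across all 16 points.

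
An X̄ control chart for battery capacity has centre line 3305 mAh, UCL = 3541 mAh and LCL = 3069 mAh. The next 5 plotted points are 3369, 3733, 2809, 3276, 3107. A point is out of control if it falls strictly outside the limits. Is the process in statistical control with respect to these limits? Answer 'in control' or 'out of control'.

Compare each point to [3069, 3541]: sample 2 = 3733 > UCL; sample 3 = 2809 < LCL.

out of control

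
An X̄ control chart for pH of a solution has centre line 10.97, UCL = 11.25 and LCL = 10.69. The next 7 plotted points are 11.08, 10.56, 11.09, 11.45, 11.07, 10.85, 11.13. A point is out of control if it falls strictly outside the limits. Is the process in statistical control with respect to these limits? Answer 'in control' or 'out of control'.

Compare each point to [10.69, 11.25]: sample 2 = 10.56 < LCL; sample 4 = 11.45 > UCL.

out of control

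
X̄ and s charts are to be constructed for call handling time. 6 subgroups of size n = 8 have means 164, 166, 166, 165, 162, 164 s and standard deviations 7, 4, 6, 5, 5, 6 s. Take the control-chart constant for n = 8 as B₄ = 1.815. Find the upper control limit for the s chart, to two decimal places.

s̄ = (7 + 4 + 6 + 5 + 5 + 6) / 6 = 5.5000
UCL_s = B₄·s̄ = 1.815 × 5.5000 = 9.9825

9.98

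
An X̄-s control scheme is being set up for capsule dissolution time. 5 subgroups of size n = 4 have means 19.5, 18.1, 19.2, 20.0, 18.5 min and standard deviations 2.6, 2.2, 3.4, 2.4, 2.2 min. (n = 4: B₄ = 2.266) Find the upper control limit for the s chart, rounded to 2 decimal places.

s̄ = (2.6 + 2.2 + 3.4 + 2.4 + 2.2) / 5 = 2.5600
UCL_s = B₄·s̄ = 2.266 × 2.5600 = 5.8010

5.80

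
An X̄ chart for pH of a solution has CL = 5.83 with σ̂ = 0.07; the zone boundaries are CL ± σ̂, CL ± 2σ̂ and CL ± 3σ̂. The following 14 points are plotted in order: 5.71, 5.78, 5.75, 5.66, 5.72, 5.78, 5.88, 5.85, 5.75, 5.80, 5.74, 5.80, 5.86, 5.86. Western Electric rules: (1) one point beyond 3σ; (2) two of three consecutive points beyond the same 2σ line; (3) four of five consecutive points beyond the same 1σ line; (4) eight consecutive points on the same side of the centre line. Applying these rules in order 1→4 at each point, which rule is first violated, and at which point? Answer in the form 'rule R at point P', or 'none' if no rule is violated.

Zone of each point (C = within 1σ̂, B = 1σ̂–2σ̂, A = 2σ̂–3σ̂, * = beyond 3σ̂; sign = side of CL): 1:-B, 2:-C, 3:-B, 4:-A, 5:-B, 6:-C, 7:+C, 8:+C, 9:-B, 10:-C, 11:-B, 12:-C, 13:+C, 14:+C
Rule 3 (four of five consecutive points beyond the same 1σ limit) is satisfied at point 5.

rule 3 at point 5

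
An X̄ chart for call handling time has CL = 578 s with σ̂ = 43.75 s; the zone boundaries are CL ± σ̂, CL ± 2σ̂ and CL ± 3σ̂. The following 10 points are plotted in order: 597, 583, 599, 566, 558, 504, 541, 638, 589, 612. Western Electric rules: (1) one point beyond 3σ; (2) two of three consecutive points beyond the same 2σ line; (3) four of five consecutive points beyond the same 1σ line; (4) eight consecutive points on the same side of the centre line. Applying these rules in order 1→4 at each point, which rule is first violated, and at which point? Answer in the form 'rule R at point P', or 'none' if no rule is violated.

none

Zone of each point (C = within 1σ̂, B = 1σ̂–2σ̂, A = 2σ̂–3σ̂, * = beyond 3σ̂; sign = side of CL): 1:+C, 2:+C, 3:+C, 4:-C, 5:-C, 6:-B, 7:-C, 8:+B, 9:+C, 10:+C
No rule fires across all 10 points.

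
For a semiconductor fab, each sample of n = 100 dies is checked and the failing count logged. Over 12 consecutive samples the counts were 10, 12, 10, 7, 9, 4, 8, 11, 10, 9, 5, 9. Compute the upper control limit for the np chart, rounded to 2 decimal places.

p̄ = Σdᵢ / (k·n) = 104 / (12 × 100) = 0.08667
UCL = np̄ + 3·√(np̄(1−p̄)) = 8.6667 + 3 × √(8.6667×0.91333) = 8.6667 + 3 × 2.8135 = 17.1070

17.11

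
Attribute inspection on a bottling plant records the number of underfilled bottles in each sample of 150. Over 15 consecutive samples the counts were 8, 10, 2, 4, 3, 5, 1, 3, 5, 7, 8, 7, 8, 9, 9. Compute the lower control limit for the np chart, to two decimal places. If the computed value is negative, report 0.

p̄ = Σdᵢ / (k·n) = 89 / (15 × 150) = 0.03956
LCL = np̄ − 3·√(np̄(1−p̄)) = 5.9333 − 3 × 2.3872 = -1.2282 → 0 (negative, so LCL = 0)

0.00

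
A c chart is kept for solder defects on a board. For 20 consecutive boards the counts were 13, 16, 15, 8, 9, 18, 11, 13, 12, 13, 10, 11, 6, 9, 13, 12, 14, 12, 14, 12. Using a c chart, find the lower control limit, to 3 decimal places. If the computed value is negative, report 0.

c̄ = (13 + 16 + 15 + 8 + 9 + 18 + 11 + 13 + 12 + 13 + 10 + 11 + 6 + 9 + 13 + 12 + 14 + 12 + 14 + 12) / 20 = 241 / 20 = 12.0500
LCL = c̄ − 3√c̄ = 12.0500 − 3 × 3.4713 = 1.6361

1.636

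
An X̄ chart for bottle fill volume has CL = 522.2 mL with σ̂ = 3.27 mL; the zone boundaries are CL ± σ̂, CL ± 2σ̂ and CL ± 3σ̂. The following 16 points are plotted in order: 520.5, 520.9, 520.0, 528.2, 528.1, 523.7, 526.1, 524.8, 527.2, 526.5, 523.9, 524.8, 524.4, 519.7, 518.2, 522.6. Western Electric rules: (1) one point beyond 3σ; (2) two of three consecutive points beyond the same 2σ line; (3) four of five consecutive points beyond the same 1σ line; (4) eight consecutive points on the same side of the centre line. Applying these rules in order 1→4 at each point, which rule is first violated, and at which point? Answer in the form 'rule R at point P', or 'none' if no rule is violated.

rule 4 at point 11

Zone of each point (C = within 1σ̂, B = 1σ̂–2σ̂, A = 2σ̂–3σ̂, * = beyond 3σ̂; sign = side of CL): 1:-C, 2:-C, 3:-C, 4:+B, 5:+B, 6:+C, 7:+B, 8:+C, 9:+B, 10:+B, 11:+C, 12:+C, 13:+C, 14:-C, 15:-B, 16:+C
Rule 4 (eight consecutive points on the same side of the centre line) is satisfied at point 11.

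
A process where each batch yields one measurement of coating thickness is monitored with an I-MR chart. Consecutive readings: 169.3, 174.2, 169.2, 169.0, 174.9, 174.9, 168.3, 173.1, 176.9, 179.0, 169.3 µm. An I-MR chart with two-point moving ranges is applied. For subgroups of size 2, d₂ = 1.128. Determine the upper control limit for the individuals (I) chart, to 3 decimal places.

X̄ = (169.3 + 174.2 + 169.2 + 169.0 + 174.9 + 174.9 + 168.3 + 173.1 + 176.9 + 179.0 + 169.3) / 11 = 172.5545
Moving ranges: 4.9, 5.0, 0.2, 5.9, 0.0, 6.6, 4.8, 3.8, 2.1, 9.7; M̄R̄ = 43.0000 / 10 = 4.3000
UCL = X̄ + 3·M̄R̄/d₂ = 172.5545 + 3 × 4.3000 / 1.128 = 183.9907

183.991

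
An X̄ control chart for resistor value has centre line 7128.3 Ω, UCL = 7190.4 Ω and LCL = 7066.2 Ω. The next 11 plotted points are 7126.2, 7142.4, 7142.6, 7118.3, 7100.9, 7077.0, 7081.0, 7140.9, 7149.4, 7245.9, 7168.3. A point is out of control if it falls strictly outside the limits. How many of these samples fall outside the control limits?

Compare each point to [7066.2, 7190.4]: sample 10 = 7245.9 > UCL.

1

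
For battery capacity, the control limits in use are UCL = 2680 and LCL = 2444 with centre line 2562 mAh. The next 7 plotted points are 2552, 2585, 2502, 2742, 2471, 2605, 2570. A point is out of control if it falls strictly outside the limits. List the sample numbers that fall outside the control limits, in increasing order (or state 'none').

4

Compare each point to [2444, 2680]: sample 4 = 2742 > UCL.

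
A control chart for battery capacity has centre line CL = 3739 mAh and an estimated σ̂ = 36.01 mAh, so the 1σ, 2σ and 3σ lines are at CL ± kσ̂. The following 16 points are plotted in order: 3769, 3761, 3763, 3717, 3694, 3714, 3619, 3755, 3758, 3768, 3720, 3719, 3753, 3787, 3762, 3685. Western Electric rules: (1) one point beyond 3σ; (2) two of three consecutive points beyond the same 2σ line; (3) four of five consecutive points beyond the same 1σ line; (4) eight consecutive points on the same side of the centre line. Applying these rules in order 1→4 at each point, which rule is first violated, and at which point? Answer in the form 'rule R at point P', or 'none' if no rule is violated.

rule 1 at point 7

Zone of each point (C = within 1σ̂, B = 1σ̂–2σ̂, A = 2σ̂–3σ̂, * = beyond 3σ̂; sign = side of CL): 1:+C, 2:+C, 3:+C, 4:-C, 5:-B, 6:-C, 7:-*, 8:+C, 9:+C, 10:+C, 11:-C, 12:-C, 13:+C, 14:+B, 15:+C, 16:-B
Rule 1 (one point beyond the 3σ limits) is satisfied at point 7.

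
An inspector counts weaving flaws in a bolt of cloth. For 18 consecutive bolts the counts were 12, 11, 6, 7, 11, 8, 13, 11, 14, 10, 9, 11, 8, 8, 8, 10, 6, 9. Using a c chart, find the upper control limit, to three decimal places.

c̄ = (12 + 11 + 6 + 7 + 11 + 8 + 13 + 11 + 14 + 10 + 9 + 11 + 8 + 8 + 8 + 10 + 6 + 9) / 18 = 172 / 18 = 9.5556
UCL = c̄ + 3√c̄ = 9.5556 + 3 × √9.5556 = 9.5556 + 3 × 3.0912 = 18.8292

18.829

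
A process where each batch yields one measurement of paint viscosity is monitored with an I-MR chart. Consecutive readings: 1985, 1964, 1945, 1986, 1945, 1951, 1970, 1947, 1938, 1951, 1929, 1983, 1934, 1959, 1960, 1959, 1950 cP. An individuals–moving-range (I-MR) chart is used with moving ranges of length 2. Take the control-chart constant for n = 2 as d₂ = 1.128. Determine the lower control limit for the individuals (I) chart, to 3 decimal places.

1897.558

X̄ = (1985 + 1964 + 1945 + 1986 + 1945 + 1951 + 1970 + 1947 + 1938 + 1951 + 1929 + 1983 + 1934 + 1959 + 1960 + 1959 + 1950) / 17 = 1956.2353
Moving ranges: 21, 19, 41, 41, 6, 19, 23, 9, 13, 22, 54, 49, 25, 1, 1, 9; M̄R̄ = 353.0000 / 16 = 22.0625
LCL = X̄ − 3·M̄R̄/d₂ = 1956.2353 − 3 × 22.0625 / 1.128 = 1897.5584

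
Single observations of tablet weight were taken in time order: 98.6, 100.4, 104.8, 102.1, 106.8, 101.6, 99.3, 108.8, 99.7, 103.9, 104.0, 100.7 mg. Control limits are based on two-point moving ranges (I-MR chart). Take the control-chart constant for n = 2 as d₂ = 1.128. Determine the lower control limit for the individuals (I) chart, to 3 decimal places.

91.122

X̄ = (98.6 + 100.4 + 104.8 + 102.1 + 106.8 + 101.6 + 99.3 + 108.8 + 99.7 + 103.9 + 104.0 + 100.7) / 12 = 102.5583
Moving ranges: 1.8, 4.4, 2.7, 4.7, 5.2, 2.3, 9.5, 9.1, 4.2, 0.1, 3.3; M̄R̄ = 47.3000 / 11 = 4.3000
LCL = X̄ − 3·M̄R̄/d₂ = 102.5583 − 3 × 4.3000 / 1.128 = 91.1222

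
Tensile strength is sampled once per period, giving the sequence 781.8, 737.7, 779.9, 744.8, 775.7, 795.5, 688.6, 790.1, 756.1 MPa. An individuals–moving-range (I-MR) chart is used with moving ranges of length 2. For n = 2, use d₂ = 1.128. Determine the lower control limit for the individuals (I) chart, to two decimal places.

623.33

X̄ = (781.8 + 737.7 + 779.9 + 744.8 + 775.7 + 795.5 + 688.6 + 790.1 + 756.1) / 9 = 761.1333
Moving ranges: 44.1, 42.2, 35.1, 30.9, 19.8, 106.9, 101.5, 34.0; M̄R̄ = 414.5000 / 8 = 51.8125
LCL = X̄ − 3·M̄R̄/d₂ = 761.1333 − 3 × 51.8125 / 1.128 = 623.3341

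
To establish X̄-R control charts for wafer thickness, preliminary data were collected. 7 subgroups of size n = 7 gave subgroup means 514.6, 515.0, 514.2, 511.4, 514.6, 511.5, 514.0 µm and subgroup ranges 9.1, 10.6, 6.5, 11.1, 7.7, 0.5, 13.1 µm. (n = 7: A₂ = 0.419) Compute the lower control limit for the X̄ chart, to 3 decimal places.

X̄̄ = (514.6 + 515.0 + 514.2 + 511.4 + 514.6 + 511.5 + 514.0) / 7 = 3595.3000 / 7 = 513.6143
R̄ = (9.1 + 10.6 + 6.5 + 11.1 + 7.7 + 0.5 + 13.1) / 7 = 58.6000 / 7 = 8.3714
LCL = X̄̄ − A₂·R̄ = 513.6143 − 0.419 × 8.3714 = 510.1067

510.107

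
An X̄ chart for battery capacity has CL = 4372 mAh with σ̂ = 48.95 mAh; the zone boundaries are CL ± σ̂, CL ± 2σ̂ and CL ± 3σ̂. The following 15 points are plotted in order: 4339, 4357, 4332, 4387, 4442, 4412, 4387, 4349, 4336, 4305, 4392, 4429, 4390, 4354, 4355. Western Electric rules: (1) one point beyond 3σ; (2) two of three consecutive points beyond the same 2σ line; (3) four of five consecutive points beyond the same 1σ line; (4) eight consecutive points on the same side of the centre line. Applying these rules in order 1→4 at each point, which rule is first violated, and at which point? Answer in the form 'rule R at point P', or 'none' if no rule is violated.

none

Zone of each point (C = within 1σ̂, B = 1σ̂–2σ̂, A = 2σ̂–3σ̂, * = beyond 3σ̂; sign = side of CL): 1:-C, 2:-C, 3:-C, 4:+C, 5:+B, 6:+C, 7:+C, 8:-C, 9:-C, 10:-B, 11:+C, 12:+B, 13:+C, 14:-C, 15:-C
No rule fires across all 15 points.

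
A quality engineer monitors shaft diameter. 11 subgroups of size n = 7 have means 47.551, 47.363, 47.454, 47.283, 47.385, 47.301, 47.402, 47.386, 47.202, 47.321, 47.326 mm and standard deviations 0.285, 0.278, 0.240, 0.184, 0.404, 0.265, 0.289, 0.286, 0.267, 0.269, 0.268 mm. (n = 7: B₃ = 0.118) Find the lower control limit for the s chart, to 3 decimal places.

s̄ = (0.285 + 0.278 + 0.240 + 0.184 + 0.404 + 0.265 + 0.289 + 0.286 + 0.267 + 0.269 + 0.268) / 11 = 0.2759
LCL_s = B₃·s̄ = 0.118 × 0.2759 = 0.0326

0.033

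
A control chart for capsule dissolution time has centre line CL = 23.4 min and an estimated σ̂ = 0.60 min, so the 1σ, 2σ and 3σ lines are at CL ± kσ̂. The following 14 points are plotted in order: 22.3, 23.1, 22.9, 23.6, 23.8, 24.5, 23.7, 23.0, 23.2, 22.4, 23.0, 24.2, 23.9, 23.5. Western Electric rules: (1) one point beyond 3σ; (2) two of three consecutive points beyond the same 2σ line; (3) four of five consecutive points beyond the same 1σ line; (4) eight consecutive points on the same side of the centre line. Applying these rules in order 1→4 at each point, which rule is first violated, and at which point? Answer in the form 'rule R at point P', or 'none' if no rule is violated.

none

Zone of each point (C = within 1σ̂, B = 1σ̂–2σ̂, A = 2σ̂–3σ̂, * = beyond 3σ̂; sign = side of CL): 1:-B, 2:-C, 3:-C, 4:+C, 5:+C, 6:+B, 7:+C, 8:-C, 9:-C, 10:-B, 11:-C, 12:+B, 13:+C, 14:+C
No rule fires across all 14 points.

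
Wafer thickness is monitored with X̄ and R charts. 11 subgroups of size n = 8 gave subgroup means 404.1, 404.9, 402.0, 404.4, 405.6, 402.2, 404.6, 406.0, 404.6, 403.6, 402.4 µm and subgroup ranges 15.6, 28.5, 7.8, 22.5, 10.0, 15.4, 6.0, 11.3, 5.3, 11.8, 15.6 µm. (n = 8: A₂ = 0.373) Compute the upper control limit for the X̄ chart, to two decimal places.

409.12

X̄̄ = (404.1 + 404.9 + 402.0 + 404.4 + 405.6 + 402.2 + 404.6 + 406.0 + 404.6 + 403.6 + 402.4) / 11 = 4444.4000 / 11 = 404.0364
R̄ = (15.6 + 28.5 + 7.8 + 22.5 + 10.0 + 15.4 + 6.0 + 11.3 + 5.3 + 11.8 + 15.6) / 11 = 149.8000 / 11 = 13.6182
UCL = X̄̄ + A₂·R̄ = 404.0364 + 0.373 × 13.6182 = 409.1159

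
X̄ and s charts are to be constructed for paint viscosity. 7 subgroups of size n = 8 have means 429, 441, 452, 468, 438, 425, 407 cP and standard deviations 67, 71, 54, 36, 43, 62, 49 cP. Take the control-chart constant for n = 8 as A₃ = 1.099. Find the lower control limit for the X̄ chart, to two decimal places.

X̄̄ = (429 + 441 + 452 + 468 + 438 + 425 + 407) / 7 = 437.1429
s̄ = (67 + 71 + 54 + 36 + 43 + 62 + 49) / 7 = 54.5714
LCL = X̄̄ − A₃·s̄ = 437.1429 − 1.099 × 54.5714 = 377.1689

377.17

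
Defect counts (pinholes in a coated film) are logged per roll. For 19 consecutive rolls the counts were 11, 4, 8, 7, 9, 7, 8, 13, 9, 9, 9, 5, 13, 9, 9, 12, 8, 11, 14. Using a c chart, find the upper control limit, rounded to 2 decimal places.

c̄ = (11 + 4 + 8 + 7 + 9 + 7 + 8 + 13 + 9 + 9 + 9 + 5 + 13 + 9 + 9 + 12 + 8 + 11 + 14) / 19 = 175 / 19 = 9.2105
UCL = c̄ + 3√c̄ = 9.2105 + 3 × √9.2105 = 9.2105 + 3 × 3.0349 = 18.3152

18.32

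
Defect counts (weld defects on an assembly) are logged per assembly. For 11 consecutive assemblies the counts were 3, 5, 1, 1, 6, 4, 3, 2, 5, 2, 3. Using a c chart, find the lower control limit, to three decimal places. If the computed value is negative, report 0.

0.000

c̄ = (3 + 5 + 1 + 1 + 6 + 4 + 3 + 2 + 5 + 2 + 3) / 11 = 35 / 11 = 3.1818
LCL = c̄ − 3√c̄ = 3.1818 − 3 × 1.7838 = -2.1695 → 0 (cannot be negative)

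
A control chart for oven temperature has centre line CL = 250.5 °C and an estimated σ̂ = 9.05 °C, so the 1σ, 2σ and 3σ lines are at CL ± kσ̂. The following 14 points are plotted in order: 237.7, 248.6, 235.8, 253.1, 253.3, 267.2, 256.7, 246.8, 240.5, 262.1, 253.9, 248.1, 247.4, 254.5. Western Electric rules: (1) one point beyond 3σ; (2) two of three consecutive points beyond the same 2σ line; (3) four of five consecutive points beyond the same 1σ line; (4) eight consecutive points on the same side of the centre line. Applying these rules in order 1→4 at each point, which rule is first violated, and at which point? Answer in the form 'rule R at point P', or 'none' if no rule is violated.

none

Zone of each point (C = within 1σ̂, B = 1σ̂–2σ̂, A = 2σ̂–3σ̂, * = beyond 3σ̂; sign = side of CL): 1:-B, 2:-C, 3:-B, 4:+C, 5:+C, 6:+B, 7:+C, 8:-C, 9:-B, 10:+B, 11:+C, 12:-C, 13:-C, 14:+C
No rule fires across all 14 points.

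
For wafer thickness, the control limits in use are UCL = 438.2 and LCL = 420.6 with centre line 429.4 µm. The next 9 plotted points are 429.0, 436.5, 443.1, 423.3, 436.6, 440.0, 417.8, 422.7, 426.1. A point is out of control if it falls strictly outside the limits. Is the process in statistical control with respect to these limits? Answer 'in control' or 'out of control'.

out of control

Compare each point to [420.6, 438.2]: sample 3 = 443.1 > UCL; sample 6 = 440.0 > UCL; sample 7 = 417.8 < LCL.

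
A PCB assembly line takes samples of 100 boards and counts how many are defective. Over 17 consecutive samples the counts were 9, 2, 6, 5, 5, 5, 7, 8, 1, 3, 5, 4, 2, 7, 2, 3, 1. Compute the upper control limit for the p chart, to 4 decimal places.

p̄ = Σdᵢ / (k·n) = 75 / (17 × 100) = 0.04412
UCL = p̄ + 3·√(p̄(1−p̄)/n) = 0.04412 + 3 × √(0.04412×0.95588/100) = 0.04412 + 3 × 0.02054 = 0.10572

0.1057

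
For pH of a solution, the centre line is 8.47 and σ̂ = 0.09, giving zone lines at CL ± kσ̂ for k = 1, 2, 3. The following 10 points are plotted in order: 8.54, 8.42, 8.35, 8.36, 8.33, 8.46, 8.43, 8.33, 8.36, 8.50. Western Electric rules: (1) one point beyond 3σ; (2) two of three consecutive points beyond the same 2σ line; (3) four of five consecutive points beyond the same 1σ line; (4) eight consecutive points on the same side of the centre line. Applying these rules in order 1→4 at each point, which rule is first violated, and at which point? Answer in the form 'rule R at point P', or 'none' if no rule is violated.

Zone of each point (C = within 1σ̂, B = 1σ̂–2σ̂, A = 2σ̂–3σ̂, * = beyond 3σ̂; sign = side of CL): 1:+C, 2:-C, 3:-B, 4:-B, 5:-B, 6:-C, 7:-C, 8:-B, 9:-B, 10:+C
Rule 4 (eight consecutive points on the same side of the centre line) is satisfied at point 9.

rule 4 at point 9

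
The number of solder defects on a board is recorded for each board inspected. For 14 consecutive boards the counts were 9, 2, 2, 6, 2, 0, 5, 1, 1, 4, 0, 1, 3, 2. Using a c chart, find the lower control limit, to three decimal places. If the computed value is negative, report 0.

c̄ = (9 + 2 + 2 + 6 + 2 + 0 + 5 + 1 + 1 + 4 + 0 + 1 + 3 + 2) / 14 = 38 / 14 = 2.7143
LCL = c̄ − 3√c̄ = 2.7143 − 3 × 1.6475 = -2.2282 → 0 (cannot be negative)

0.000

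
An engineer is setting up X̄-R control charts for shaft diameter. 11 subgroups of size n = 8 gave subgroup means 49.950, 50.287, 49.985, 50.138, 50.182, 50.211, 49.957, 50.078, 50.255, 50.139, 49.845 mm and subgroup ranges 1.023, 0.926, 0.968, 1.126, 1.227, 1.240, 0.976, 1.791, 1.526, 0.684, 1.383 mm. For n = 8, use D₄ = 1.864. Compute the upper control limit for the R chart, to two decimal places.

2.18

R̄ = (1.023 + 0.926 + 0.968 + 1.126 + 1.227 + 1.240 + 0.976 + 1.791 + 1.526 + 0.684 + 1.383) / 11 = 12.8700 / 11 = 1.1700
UCL_R = D₄·R̄ = 1.864 × 1.1700 = 2.1809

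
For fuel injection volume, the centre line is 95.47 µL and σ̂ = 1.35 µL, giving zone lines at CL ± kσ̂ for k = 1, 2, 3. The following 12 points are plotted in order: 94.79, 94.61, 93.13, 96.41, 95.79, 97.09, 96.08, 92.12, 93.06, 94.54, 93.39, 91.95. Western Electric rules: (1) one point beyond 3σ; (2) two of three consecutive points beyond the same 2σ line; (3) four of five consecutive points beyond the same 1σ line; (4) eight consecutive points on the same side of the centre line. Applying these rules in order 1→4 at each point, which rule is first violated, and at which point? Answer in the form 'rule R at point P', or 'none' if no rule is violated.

rule 3 at point 12

Zone of each point (C = within 1σ̂, B = 1σ̂–2σ̂, A = 2σ̂–3σ̂, * = beyond 3σ̂; sign = side of CL): 1:-C, 2:-C, 3:-B, 4:+C, 5:+C, 6:+B, 7:+C, 8:-A, 9:-B, 10:-C, 11:-B, 12:-A
Rule 3 (four of five consecutive points beyond the same 1σ limit) is satisfied at point 12.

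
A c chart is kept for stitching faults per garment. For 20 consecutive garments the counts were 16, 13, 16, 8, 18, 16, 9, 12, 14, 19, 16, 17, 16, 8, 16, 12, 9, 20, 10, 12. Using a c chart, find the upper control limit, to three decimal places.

c̄ = (16 + 13 + 16 + 8 + 18 + 16 + 9 + 12 + 14 + 19 + 16 + 17 + 16 + 8 + 16 + 12 + 9 + 20 + 10 + 12) / 20 = 277 / 20 = 13.8500
UCL = c̄ + 3√c̄ = 13.8500 + 3 × √13.8500 = 13.8500 + 3 × 3.7216 = 25.0147

25.015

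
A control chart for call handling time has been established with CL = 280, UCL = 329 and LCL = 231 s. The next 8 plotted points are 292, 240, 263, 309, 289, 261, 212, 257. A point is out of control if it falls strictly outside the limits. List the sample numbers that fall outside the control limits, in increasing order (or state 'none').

7

Compare each point to [231, 329]: sample 7 = 212 < LCL.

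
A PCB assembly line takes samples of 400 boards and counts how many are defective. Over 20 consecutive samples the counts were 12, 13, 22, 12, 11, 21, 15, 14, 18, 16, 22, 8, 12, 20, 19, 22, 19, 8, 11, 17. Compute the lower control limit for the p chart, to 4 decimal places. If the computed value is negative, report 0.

0.0100

p̄ = Σdᵢ / (k·n) = 312 / (20 × 400) = 0.03900
LCL = p̄ − 3·√(p̄(1−p̄)/n) = 0.03900 − 3 × 0.00968 = 0.00996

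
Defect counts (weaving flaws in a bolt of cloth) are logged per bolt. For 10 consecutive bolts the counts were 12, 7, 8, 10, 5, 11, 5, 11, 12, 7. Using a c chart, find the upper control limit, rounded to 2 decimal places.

c̄ = (12 + 7 + 8 + 10 + 5 + 11 + 5 + 11 + 12 + 7) / 10 = 88 / 10 = 8.8000
UCL = c̄ + 3√c̄ = 8.8000 + 3 × √8.8000 = 8.8000 + 3 × 2.9665 = 17.6994

17.70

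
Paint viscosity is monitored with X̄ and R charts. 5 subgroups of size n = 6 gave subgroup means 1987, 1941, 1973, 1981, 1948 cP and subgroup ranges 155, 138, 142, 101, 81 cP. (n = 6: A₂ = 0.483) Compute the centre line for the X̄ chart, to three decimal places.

1966.000

X̄̄ = (1987 + 1941 + 1973 + 1981 + 1948) / 5 = 9830.0000 / 5 = 1966.0000
CL = X̄̄ = 1966.0000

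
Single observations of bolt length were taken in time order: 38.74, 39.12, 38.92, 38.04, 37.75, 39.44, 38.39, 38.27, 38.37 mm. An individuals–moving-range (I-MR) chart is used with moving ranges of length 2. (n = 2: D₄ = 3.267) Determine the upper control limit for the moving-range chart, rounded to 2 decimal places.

1.92

Moving ranges: 0.38, 0.20, 0.88, 0.29, 1.69, 1.05, 0.12, 0.10; M̄R̄ = 4.7100 / 8 = 0.5887
UCL_MR = D₄·M̄R̄ = 3.267 × 0.5887 = 1.9234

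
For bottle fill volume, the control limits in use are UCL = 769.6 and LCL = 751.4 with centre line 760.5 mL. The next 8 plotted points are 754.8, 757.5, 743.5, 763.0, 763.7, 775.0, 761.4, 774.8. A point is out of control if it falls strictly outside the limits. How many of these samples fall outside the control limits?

3

Compare each point to [751.4, 769.6]: sample 3 = 743.5 < LCL; sample 6 = 775.0 > UCL; sample 8 = 774.8 > UCL.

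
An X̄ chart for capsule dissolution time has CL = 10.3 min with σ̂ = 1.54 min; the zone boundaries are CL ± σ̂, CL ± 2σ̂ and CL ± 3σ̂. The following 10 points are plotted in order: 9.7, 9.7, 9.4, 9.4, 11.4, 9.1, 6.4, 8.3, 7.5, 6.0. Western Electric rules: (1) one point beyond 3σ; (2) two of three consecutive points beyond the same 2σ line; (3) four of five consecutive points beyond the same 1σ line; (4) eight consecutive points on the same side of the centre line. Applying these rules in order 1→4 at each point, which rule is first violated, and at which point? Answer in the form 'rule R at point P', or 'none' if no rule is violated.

rule 3 at point 10

Zone of each point (C = within 1σ̂, B = 1σ̂–2σ̂, A = 2σ̂–3σ̂, * = beyond 3σ̂; sign = side of CL): 1:-C, 2:-C, 3:-C, 4:-C, 5:+C, 6:-C, 7:-A, 8:-B, 9:-B, 10:-A
Rule 3 (four of five consecutive points beyond the same 1σ limit) is satisfied at point 10.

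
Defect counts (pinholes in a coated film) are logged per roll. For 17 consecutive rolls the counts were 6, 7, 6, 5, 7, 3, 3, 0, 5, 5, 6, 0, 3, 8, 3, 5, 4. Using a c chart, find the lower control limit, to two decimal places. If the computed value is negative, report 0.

0.00

c̄ = (6 + 7 + 6 + 5 + 7 + 3 + 3 + 0 + 5 + 5 + 6 + 0 + 3 + 8 + 3 + 5 + 4) / 17 = 76 / 17 = 4.4706
LCL = c̄ − 3√c̄ = 4.4706 − 3 × 2.1144 = -1.8725 → 0 (cannot be negative)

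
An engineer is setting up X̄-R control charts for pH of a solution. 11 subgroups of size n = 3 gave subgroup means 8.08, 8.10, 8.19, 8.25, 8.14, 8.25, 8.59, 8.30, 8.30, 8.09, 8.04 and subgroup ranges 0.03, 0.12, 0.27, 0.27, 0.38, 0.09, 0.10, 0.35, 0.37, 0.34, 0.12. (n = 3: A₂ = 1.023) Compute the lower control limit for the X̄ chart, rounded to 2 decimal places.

X̄̄ = (8.08 + 8.10 + 8.19 + 8.25 + 8.14 + 8.25 + 8.59 + 8.30 + 8.30 + 8.09 + 8.04) / 11 = 90.3300 / 11 = 8.2118
R̄ = (0.03 + 0.12 + 0.27 + 0.27 + 0.38 + 0.09 + 0.10 + 0.35 + 0.37 + 0.34 + 0.12) / 11 = 2.4400 / 11 = 0.2218
LCL = X̄̄ − A₂·R̄ = 8.2118 − 1.023 × 0.2218 = 7.9849

7.98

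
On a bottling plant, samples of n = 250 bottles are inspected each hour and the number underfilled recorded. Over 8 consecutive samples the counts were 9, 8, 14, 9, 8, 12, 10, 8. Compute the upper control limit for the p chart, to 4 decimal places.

p̄ = Σdᵢ / (k·n) = 78 / (8 × 250) = 0.03900
UCL = p̄ + 3·√(p̄(1−p̄)/n) = 0.03900 + 3 × √(0.03900×0.96100/250) = 0.03900 + 3 × 0.01224 = 0.07573

0.0757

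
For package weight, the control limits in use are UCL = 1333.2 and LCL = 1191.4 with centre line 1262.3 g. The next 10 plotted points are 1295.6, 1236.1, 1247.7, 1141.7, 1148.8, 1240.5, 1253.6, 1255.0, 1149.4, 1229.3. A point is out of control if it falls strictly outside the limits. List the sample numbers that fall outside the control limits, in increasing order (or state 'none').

Compare each point to [1191.4, 1333.2]: sample 4 = 1141.7 < LCL; sample 5 = 1148.8 < LCL; sample 9 = 1149.4 < LCL.

4, 5, 9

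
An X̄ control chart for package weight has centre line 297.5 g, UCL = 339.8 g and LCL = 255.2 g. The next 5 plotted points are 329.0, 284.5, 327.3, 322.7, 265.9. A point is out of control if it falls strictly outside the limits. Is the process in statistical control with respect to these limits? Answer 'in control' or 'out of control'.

in control

All 5 points lie within [255.2, 339.8].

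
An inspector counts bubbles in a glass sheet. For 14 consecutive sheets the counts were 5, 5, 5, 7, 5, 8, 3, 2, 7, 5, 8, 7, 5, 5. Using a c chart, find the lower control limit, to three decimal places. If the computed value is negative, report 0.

0.000

c̄ = (5 + 5 + 5 + 7 + 5 + 8 + 3 + 2 + 7 + 5 + 8 + 7 + 5 + 5) / 14 = 77 / 14 = 5.5000
LCL = c̄ − 3√c̄ = 5.5000 − 3 × 2.3452 = -1.5356 → 0 (cannot be negative)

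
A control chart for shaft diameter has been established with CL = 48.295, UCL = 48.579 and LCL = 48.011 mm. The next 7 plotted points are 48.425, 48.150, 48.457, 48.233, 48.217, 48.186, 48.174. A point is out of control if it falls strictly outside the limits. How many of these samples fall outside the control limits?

All 7 points lie within [48.011, 48.579].

0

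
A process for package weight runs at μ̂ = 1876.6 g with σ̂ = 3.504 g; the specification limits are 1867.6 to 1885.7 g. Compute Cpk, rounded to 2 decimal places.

Cpu = (USL − μ̂) / (3σ̂) = (1885.7 − 1876.6) / (3 × 3.504) = 0.8657; Cpl = (μ̂ − LSL) / (3σ̂) = (1876.6 − 1867.6) / (3 × 3.504) = 0.8562; Cpk = min(Cpu, Cpl) = 0.8562

0.86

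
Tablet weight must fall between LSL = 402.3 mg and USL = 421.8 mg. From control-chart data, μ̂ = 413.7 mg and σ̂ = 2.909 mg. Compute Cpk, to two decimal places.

Cpu = (USL − μ̂) / (3σ̂) = (421.8 − 413.7) / (3 × 2.909) = 0.9282; Cpl = (μ̂ − LSL) / (3σ̂) = (413.7 − 402.3) / (3 × 2.909) = 1.3063; Cpk = min(Cpu, Cpl) = 0.9282

0.93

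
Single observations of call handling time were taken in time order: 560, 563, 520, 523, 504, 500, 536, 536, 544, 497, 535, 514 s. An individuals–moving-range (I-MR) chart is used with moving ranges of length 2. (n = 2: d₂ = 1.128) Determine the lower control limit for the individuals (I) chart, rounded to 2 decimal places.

473.99

X̄ = (560 + 563 + 520 + 523 + 504 + 500 + 536 + 536 + 544 + 497 + 535 + 514) / 12 = 527.6667
Moving ranges: 3, 43, 3, 19, 4, 36, 0, 8, 47, 38, 21; M̄R̄ = 222.0000 / 11 = 20.1818
LCL = X̄ − 3·M̄R̄/d₂ = 527.6667 − 3 × 20.1818 / 1.128 = 473.9916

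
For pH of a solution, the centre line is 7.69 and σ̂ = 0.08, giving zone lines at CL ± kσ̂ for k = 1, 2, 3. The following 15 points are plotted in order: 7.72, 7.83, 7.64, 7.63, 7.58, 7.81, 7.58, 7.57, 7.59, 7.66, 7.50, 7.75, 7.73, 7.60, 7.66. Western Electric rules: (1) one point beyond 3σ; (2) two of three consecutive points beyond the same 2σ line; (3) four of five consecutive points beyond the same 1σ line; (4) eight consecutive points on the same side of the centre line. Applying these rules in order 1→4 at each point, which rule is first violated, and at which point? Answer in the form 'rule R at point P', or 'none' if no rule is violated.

Zone of each point (C = within 1σ̂, B = 1σ̂–2σ̂, A = 2σ̂–3σ̂, * = beyond 3σ̂; sign = side of CL): 1:+C, 2:+B, 3:-C, 4:-C, 5:-B, 6:+B, 7:-B, 8:-B, 9:-B, 10:-C, 11:-A, 12:+C, 13:+C, 14:-B, 15:-C
Rule 3 (four of five consecutive points beyond the same 1σ limit) is satisfied at point 9.

rule 3 at point 9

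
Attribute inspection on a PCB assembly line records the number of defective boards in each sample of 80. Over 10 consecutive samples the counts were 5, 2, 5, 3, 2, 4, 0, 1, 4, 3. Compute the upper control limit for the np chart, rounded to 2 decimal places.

7.92

p̄ = Σdᵢ / (k·n) = 29 / (10 × 80) = 0.03625
UCL = np̄ + 3·√(np̄(1−p̄)) = 2.9000 + 3 × √(2.9000×0.96375) = 2.9000 + 3 × 1.6718 = 7.9154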